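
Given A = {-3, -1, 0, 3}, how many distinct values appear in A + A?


A + A = {a + a' : a, a' ∈ A}; |A| = 4.
General bounds: 2|A| - 1 ≤ |A + A| ≤ |A|(|A|+1)/2, i.e. 7 ≤ |A + A| ≤ 10.
Lower bound 2|A|-1 is attained iff A is an arithmetic progression.
Enumerate sums a + a' for a ≤ a' (symmetric, so this suffices):
a = -3: -3+-3=-6, -3+-1=-4, -3+0=-3, -3+3=0
a = -1: -1+-1=-2, -1+0=-1, -1+3=2
a = 0: 0+0=0, 0+3=3
a = 3: 3+3=6
Distinct sums: {-6, -4, -3, -2, -1, 0, 2, 3, 6}
|A + A| = 9

|A + A| = 9


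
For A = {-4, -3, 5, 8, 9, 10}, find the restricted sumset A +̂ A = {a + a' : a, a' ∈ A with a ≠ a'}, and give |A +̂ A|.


Restricted sumset: A +̂ A = {a + a' : a ∈ A, a' ∈ A, a ≠ a'}.
Equivalently, take A + A and drop any sum 2a that is achievable ONLY as a + a for a ∈ A (i.e. sums representable only with equal summands).
Enumerate pairs (a, a') with a < a' (symmetric, so each unordered pair gives one sum; this covers all a ≠ a'):
  -4 + -3 = -7
  -4 + 5 = 1
  -4 + 8 = 4
  -4 + 9 = 5
  -4 + 10 = 6
  -3 + 5 = 2
  -3 + 8 = 5
  -3 + 9 = 6
  -3 + 10 = 7
  5 + 8 = 13
  5 + 9 = 14
  5 + 10 = 15
  8 + 9 = 17
  8 + 10 = 18
  9 + 10 = 19
Collected distinct sums: {-7, 1, 2, 4, 5, 6, 7, 13, 14, 15, 17, 18, 19}
|A +̂ A| = 13
(Reference bound: |A +̂ A| ≥ 2|A| - 3 for |A| ≥ 2, with |A| = 6 giving ≥ 9.)

|A +̂ A| = 13


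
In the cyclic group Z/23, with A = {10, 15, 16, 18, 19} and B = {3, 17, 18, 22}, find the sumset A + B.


Work in Z/23Z: reduce every sum a + b modulo 23.
Enumerate all 20 pairs:
a = 10: 10+3=13, 10+17=4, 10+18=5, 10+22=9
a = 15: 15+3=18, 15+17=9, 15+18=10, 15+22=14
a = 16: 16+3=19, 16+17=10, 16+18=11, 16+22=15
a = 18: 18+3=21, 18+17=12, 18+18=13, 18+22=17
a = 19: 19+3=22, 19+17=13, 19+18=14, 19+22=18
Distinct residues collected: {4, 5, 9, 10, 11, 12, 13, 14, 15, 17, 18, 19, 21, 22}
|A + B| = 14 (out of 23 total residues).

A + B = {4, 5, 9, 10, 11, 12, 13, 14, 15, 17, 18, 19, 21, 22}


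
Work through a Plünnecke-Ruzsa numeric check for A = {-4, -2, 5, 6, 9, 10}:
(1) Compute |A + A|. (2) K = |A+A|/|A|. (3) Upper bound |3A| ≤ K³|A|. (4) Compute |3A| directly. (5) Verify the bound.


|A| = 6.
Step 1: Compute A + A by enumerating all 36 pairs.
A + A = {-8, -6, -4, 1, 2, 3, 4, 5, 6, 7, 8, 10, 11, 12, 14, 15, 16, 18, 19, 20}, so |A + A| = 20.
Step 2: Doubling constant K = |A + A|/|A| = 20/6 = 20/6 ≈ 3.3333.
Step 3: Plünnecke-Ruzsa gives |3A| ≤ K³·|A| = (3.3333)³ · 6 ≈ 222.2222.
Step 4: Compute 3A = A + A + A directly by enumerating all triples (a,b,c) ∈ A³; |3A| = 38.
Step 5: Check 38 ≤ 222.2222? Yes ✓.

K = 20/6, Plünnecke-Ruzsa bound K³|A| ≈ 222.2222, |3A| = 38, inequality holds.


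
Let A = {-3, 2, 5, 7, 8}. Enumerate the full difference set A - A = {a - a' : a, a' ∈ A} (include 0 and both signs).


A - A = {a - a' : a, a' ∈ A}.
Compute a - a' for each ordered pair (a, a'):
a = -3: -3--3=0, -3-2=-5, -3-5=-8, -3-7=-10, -3-8=-11
a = 2: 2--3=5, 2-2=0, 2-5=-3, 2-7=-5, 2-8=-6
a = 5: 5--3=8, 5-2=3, 5-5=0, 5-7=-2, 5-8=-3
a = 7: 7--3=10, 7-2=5, 7-5=2, 7-7=0, 7-8=-1
a = 8: 8--3=11, 8-2=6, 8-5=3, 8-7=1, 8-8=0
Collecting distinct values (and noting 0 appears from a-a):
A - A = {-11, -10, -8, -6, -5, -3, -2, -1, 0, 1, 2, 3, 5, 6, 8, 10, 11}
|A - A| = 17

A - A = {-11, -10, -8, -6, -5, -3, -2, -1, 0, 1, 2, 3, 5, 6, 8, 10, 11}


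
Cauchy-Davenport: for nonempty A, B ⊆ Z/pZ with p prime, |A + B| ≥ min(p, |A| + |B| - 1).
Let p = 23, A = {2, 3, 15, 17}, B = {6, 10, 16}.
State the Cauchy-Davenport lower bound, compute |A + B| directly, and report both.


Cauchy-Davenport: |A + B| ≥ min(p, |A| + |B| - 1) for A, B nonempty in Z/pZ.
|A| = 4, |B| = 3, p = 23.
CD lower bound = min(23, 4 + 3 - 1) = min(23, 6) = 6.
Compute A + B mod 23 directly:
a = 2: 2+6=8, 2+10=12, 2+16=18
a = 3: 3+6=9, 3+10=13, 3+16=19
a = 15: 15+6=21, 15+10=2, 15+16=8
a = 17: 17+6=0, 17+10=4, 17+16=10
A + B = {0, 2, 4, 8, 9, 10, 12, 13, 18, 19, 21}, so |A + B| = 11.
Verify: 11 ≥ 6? Yes ✓.

CD lower bound = 6, actual |A + B| = 11.


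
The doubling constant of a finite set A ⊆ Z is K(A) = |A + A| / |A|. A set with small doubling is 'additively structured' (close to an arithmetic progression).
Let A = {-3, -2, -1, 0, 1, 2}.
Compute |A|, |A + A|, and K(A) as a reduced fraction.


|A| = 6.
Compute A + A by enumerating all 36 pairs.
A + A = {-6, -5, -4, -3, -2, -1, 0, 1, 2, 3, 4}, so |A + A| = 11.
K = |A + A| / |A| = 11/6 (already in lowest terms) ≈ 1.8333.
Reference: AP of size 6 gives K = 11/6 ≈ 1.8333; a fully generic set of size 6 gives K ≈ 3.5000.

|A| = 6, |A + A| = 11, K = 11/6.


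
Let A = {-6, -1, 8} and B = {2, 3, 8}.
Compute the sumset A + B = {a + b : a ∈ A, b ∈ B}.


A + B = {a + b : a ∈ A, b ∈ B}.
Enumerate all |A|·|B| = 3·3 = 9 pairs (a, b) and collect distinct sums.
a = -6: -6+2=-4, -6+3=-3, -6+8=2
a = -1: -1+2=1, -1+3=2, -1+8=7
a = 8: 8+2=10, 8+3=11, 8+8=16
Collecting distinct sums: A + B = {-4, -3, 1, 2, 7, 10, 11, 16}
|A + B| = 8

A + B = {-4, -3, 1, 2, 7, 10, 11, 16}


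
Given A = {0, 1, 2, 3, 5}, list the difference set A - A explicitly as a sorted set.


A - A = {a - a' : a, a' ∈ A}.
Compute a - a' for each ordered pair (a, a'):
a = 0: 0-0=0, 0-1=-1, 0-2=-2, 0-3=-3, 0-5=-5
a = 1: 1-0=1, 1-1=0, 1-2=-1, 1-3=-2, 1-5=-4
a = 2: 2-0=2, 2-1=1, 2-2=0, 2-3=-1, 2-5=-3
a = 3: 3-0=3, 3-1=2, 3-2=1, 3-3=0, 3-5=-2
a = 5: 5-0=5, 5-1=4, 5-2=3, 5-3=2, 5-5=0
Collecting distinct values (and noting 0 appears from a-a):
A - A = {-5, -4, -3, -2, -1, 0, 1, 2, 3, 4, 5}
|A - A| = 11

A - A = {-5, -4, -3, -2, -1, 0, 1, 2, 3, 4, 5}


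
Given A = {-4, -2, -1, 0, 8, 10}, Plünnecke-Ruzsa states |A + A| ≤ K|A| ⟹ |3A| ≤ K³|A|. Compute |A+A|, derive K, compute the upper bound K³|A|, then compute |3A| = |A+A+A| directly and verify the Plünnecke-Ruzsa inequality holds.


|A| = 6.
Step 1: Compute A + A by enumerating all 36 pairs.
A + A = {-8, -6, -5, -4, -3, -2, -1, 0, 4, 6, 7, 8, 9, 10, 16, 18, 20}, so |A + A| = 17.
Step 2: Doubling constant K = |A + A|/|A| = 17/6 = 17/6 ≈ 2.8333.
Step 3: Plünnecke-Ruzsa gives |3A| ≤ K³·|A| = (2.8333)³ · 6 ≈ 136.4722.
Step 4: Compute 3A = A + A + A directly by enumerating all triples (a,b,c) ∈ A³; |3A| = 33.
Step 5: Check 33 ≤ 136.4722? Yes ✓.

K = 17/6, Plünnecke-Ruzsa bound K³|A| ≈ 136.4722, |3A| = 33, inequality holds.


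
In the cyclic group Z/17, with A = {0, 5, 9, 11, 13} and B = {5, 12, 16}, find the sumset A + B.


Work in Z/17Z: reduce every sum a + b modulo 17.
Enumerate all 15 pairs:
a = 0: 0+5=5, 0+12=12, 0+16=16
a = 5: 5+5=10, 5+12=0, 5+16=4
a = 9: 9+5=14, 9+12=4, 9+16=8
a = 11: 11+5=16, 11+12=6, 11+16=10
a = 13: 13+5=1, 13+12=8, 13+16=12
Distinct residues collected: {0, 1, 4, 5, 6, 8, 10, 12, 14, 16}
|A + B| = 10 (out of 17 total residues).

A + B = {0, 1, 4, 5, 6, 8, 10, 12, 14, 16}


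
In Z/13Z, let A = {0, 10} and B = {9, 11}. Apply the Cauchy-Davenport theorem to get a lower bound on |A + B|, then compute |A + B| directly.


Cauchy-Davenport: |A + B| ≥ min(p, |A| + |B| - 1) for A, B nonempty in Z/pZ.
|A| = 2, |B| = 2, p = 13.
CD lower bound = min(13, 2 + 2 - 1) = min(13, 3) = 3.
Compute A + B mod 13 directly:
a = 0: 0+9=9, 0+11=11
a = 10: 10+9=6, 10+11=8
A + B = {6, 8, 9, 11}, so |A + B| = 4.
Verify: 4 ≥ 3? Yes ✓.

CD lower bound = 3, actual |A + B| = 4.


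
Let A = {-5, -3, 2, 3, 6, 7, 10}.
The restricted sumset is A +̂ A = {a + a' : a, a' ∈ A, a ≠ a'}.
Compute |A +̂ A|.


Restricted sumset: A +̂ A = {a + a' : a ∈ A, a' ∈ A, a ≠ a'}.
Equivalently, take A + A and drop any sum 2a that is achievable ONLY as a + a for a ∈ A (i.e. sums representable only with equal summands).
Enumerate pairs (a, a') with a < a' (symmetric, so each unordered pair gives one sum; this covers all a ≠ a'):
  -5 + -3 = -8
  -5 + 2 = -3
  -5 + 3 = -2
  -5 + 6 = 1
  -5 + 7 = 2
  -5 + 10 = 5
  -3 + 2 = -1
  -3 + 3 = 0
  -3 + 6 = 3
  -3 + 7 = 4
  -3 + 10 = 7
  2 + 3 = 5
  2 + 6 = 8
  2 + 7 = 9
  2 + 10 = 12
  3 + 6 = 9
  3 + 7 = 10
  3 + 10 = 13
  6 + 7 = 13
  6 + 10 = 16
  7 + 10 = 17
Collected distinct sums: {-8, -3, -2, -1, 0, 1, 2, 3, 4, 5, 7, 8, 9, 10, 12, 13, 16, 17}
|A +̂ A| = 18
(Reference bound: |A +̂ A| ≥ 2|A| - 3 for |A| ≥ 2, with |A| = 7 giving ≥ 11.)

|A +̂ A| = 18


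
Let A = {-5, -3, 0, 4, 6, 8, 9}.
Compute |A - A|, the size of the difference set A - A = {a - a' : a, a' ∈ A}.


A - A = {a - a' : a, a' ∈ A}; |A| = 7.
Bounds: 2|A|-1 ≤ |A - A| ≤ |A|² - |A| + 1, i.e. 13 ≤ |A - A| ≤ 43.
Note: 0 ∈ A - A always (from a - a). The set is symmetric: if d ∈ A - A then -d ∈ A - A.
Enumerate nonzero differences d = a - a' with a > a' (then include -d):
Positive differences: {1, 2, 3, 4, 5, 6, 7, 8, 9, 11, 12, 13, 14}
Full difference set: {0} ∪ (positive diffs) ∪ (negative diffs).
|A - A| = 1 + 2·13 = 27 (matches direct enumeration: 27).

|A - A| = 27


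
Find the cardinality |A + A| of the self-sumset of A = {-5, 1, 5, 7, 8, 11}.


A + A = {a + a' : a, a' ∈ A}; |A| = 6.
General bounds: 2|A| - 1 ≤ |A + A| ≤ |A|(|A|+1)/2, i.e. 11 ≤ |A + A| ≤ 21.
Lower bound 2|A|-1 is attained iff A is an arithmetic progression.
Enumerate sums a + a' for a ≤ a' (symmetric, so this suffices):
a = -5: -5+-5=-10, -5+1=-4, -5+5=0, -5+7=2, -5+8=3, -5+11=6
a = 1: 1+1=2, 1+5=6, 1+7=8, 1+8=9, 1+11=12
a = 5: 5+5=10, 5+7=12, 5+8=13, 5+11=16
a = 7: 7+7=14, 7+8=15, 7+11=18
a = 8: 8+8=16, 8+11=19
a = 11: 11+11=22
Distinct sums: {-10, -4, 0, 2, 3, 6, 8, 9, 10, 12, 13, 14, 15, 16, 18, 19, 22}
|A + A| = 17

|A + A| = 17


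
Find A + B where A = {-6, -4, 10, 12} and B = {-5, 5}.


A + B = {a + b : a ∈ A, b ∈ B}.
Enumerate all |A|·|B| = 4·2 = 8 pairs (a, b) and collect distinct sums.
a = -6: -6+-5=-11, -6+5=-1
a = -4: -4+-5=-9, -4+5=1
a = 10: 10+-5=5, 10+5=15
a = 12: 12+-5=7, 12+5=17
Collecting distinct sums: A + B = {-11, -9, -1, 1, 5, 7, 15, 17}
|A + B| = 8

A + B = {-11, -9, -1, 1, 5, 7, 15, 17}


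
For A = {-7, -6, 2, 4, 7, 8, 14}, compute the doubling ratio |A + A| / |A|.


|A| = 7.
Compute A + A by enumerating all 49 pairs.
A + A = {-14, -13, -12, -5, -4, -3, -2, 0, 1, 2, 4, 6, 7, 8, 9, 10, 11, 12, 14, 15, 16, 18, 21, 22, 28}, so |A + A| = 25.
K = |A + A| / |A| = 25/7 (already in lowest terms) ≈ 3.5714.
Reference: AP of size 7 gives K = 13/7 ≈ 1.8571; a fully generic set of size 7 gives K ≈ 4.0000.

|A| = 7, |A + A| = 25, K = 25/7.


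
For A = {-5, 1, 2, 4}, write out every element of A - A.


A - A = {a - a' : a, a' ∈ A}.
Compute a - a' for each ordered pair (a, a'):
a = -5: -5--5=0, -5-1=-6, -5-2=-7, -5-4=-9
a = 1: 1--5=6, 1-1=0, 1-2=-1, 1-4=-3
a = 2: 2--5=7, 2-1=1, 2-2=0, 2-4=-2
a = 4: 4--5=9, 4-1=3, 4-2=2, 4-4=0
Collecting distinct values (and noting 0 appears from a-a):
A - A = {-9, -7, -6, -3, -2, -1, 0, 1, 2, 3, 6, 7, 9}
|A - A| = 13

A - A = {-9, -7, -6, -3, -2, -1, 0, 1, 2, 3, 6, 7, 9}


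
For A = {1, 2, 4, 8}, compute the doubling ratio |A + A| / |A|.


|A| = 4.
Compute A + A by enumerating all 16 pairs.
A + A = {2, 3, 4, 5, 6, 8, 9, 10, 12, 16}, so |A + A| = 10.
K = |A + A| / |A| = 10/4 = 5/2 ≈ 2.5000.
Reference: AP of size 4 gives K = 7/4 ≈ 1.7500; a fully generic set of size 4 gives K ≈ 2.5000.

|A| = 4, |A + A| = 10, K = 10/4 = 5/2.


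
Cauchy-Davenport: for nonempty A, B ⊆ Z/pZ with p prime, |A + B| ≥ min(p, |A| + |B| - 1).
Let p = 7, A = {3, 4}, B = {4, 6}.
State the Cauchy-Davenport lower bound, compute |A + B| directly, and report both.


Cauchy-Davenport: |A + B| ≥ min(p, |A| + |B| - 1) for A, B nonempty in Z/pZ.
|A| = 2, |B| = 2, p = 7.
CD lower bound = min(7, 2 + 2 - 1) = min(7, 3) = 3.
Compute A + B mod 7 directly:
a = 3: 3+4=0, 3+6=2
a = 4: 4+4=1, 4+6=3
A + B = {0, 1, 2, 3}, so |A + B| = 4.
Verify: 4 ≥ 3? Yes ✓.

CD lower bound = 3, actual |A + B| = 4.


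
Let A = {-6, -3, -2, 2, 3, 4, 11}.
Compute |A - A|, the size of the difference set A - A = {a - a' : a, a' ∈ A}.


A - A = {a - a' : a, a' ∈ A}; |A| = 7.
Bounds: 2|A|-1 ≤ |A - A| ≤ |A|² - |A| + 1, i.e. 13 ≤ |A - A| ≤ 43.
Note: 0 ∈ A - A always (from a - a). The set is symmetric: if d ∈ A - A then -d ∈ A - A.
Enumerate nonzero differences d = a - a' with a > a' (then include -d):
Positive differences: {1, 2, 3, 4, 5, 6, 7, 8, 9, 10, 13, 14, 17}
Full difference set: {0} ∪ (positive diffs) ∪ (negative diffs).
|A - A| = 1 + 2·13 = 27 (matches direct enumeration: 27).

|A - A| = 27


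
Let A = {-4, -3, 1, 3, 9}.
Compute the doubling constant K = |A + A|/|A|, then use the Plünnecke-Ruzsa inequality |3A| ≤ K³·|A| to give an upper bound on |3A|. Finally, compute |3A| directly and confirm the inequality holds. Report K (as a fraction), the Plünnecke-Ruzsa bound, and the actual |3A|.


|A| = 5.
Step 1: Compute A + A by enumerating all 25 pairs.
A + A = {-8, -7, -6, -3, -2, -1, 0, 2, 4, 5, 6, 10, 12, 18}, so |A + A| = 14.
Step 2: Doubling constant K = |A + A|/|A| = 14/5 = 14/5 ≈ 2.8000.
Step 3: Plünnecke-Ruzsa gives |3A| ≤ K³·|A| = (2.8000)³ · 5 ≈ 109.7600.
Step 4: Compute 3A = A + A + A directly by enumerating all triples (a,b,c) ∈ A³; |3A| = 27.
Step 5: Check 27 ≤ 109.7600? Yes ✓.

K = 14/5, Plünnecke-Ruzsa bound K³|A| ≈ 109.7600, |3A| = 27, inequality holds.


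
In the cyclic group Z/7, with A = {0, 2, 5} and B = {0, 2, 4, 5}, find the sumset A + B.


Work in Z/7Z: reduce every sum a + b modulo 7.
Enumerate all 12 pairs:
a = 0: 0+0=0, 0+2=2, 0+4=4, 0+5=5
a = 2: 2+0=2, 2+2=4, 2+4=6, 2+5=0
a = 5: 5+0=5, 5+2=0, 5+4=2, 5+5=3
Distinct residues collected: {0, 2, 3, 4, 5, 6}
|A + B| = 6 (out of 7 total residues).

A + B = {0, 2, 3, 4, 5, 6}


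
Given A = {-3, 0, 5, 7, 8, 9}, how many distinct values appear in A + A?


A + A = {a + a' : a, a' ∈ A}; |A| = 6.
General bounds: 2|A| - 1 ≤ |A + A| ≤ |A|(|A|+1)/2, i.e. 11 ≤ |A + A| ≤ 21.
Lower bound 2|A|-1 is attained iff A is an arithmetic progression.
Enumerate sums a + a' for a ≤ a' (symmetric, so this suffices):
a = -3: -3+-3=-6, -3+0=-3, -3+5=2, -3+7=4, -3+8=5, -3+9=6
a = 0: 0+0=0, 0+5=5, 0+7=7, 0+8=8, 0+9=9
a = 5: 5+5=10, 5+7=12, 5+8=13, 5+9=14
a = 7: 7+7=14, 7+8=15, 7+9=16
a = 8: 8+8=16, 8+9=17
a = 9: 9+9=18
Distinct sums: {-6, -3, 0, 2, 4, 5, 6, 7, 8, 9, 10, 12, 13, 14, 15, 16, 17, 18}
|A + A| = 18

|A + A| = 18


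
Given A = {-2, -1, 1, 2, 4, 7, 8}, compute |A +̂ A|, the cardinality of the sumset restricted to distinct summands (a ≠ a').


Restricted sumset: A +̂ A = {a + a' : a ∈ A, a' ∈ A, a ≠ a'}.
Equivalently, take A + A and drop any sum 2a that is achievable ONLY as a + a for a ∈ A (i.e. sums representable only with equal summands).
Enumerate pairs (a, a') with a < a' (symmetric, so each unordered pair gives one sum; this covers all a ≠ a'):
  -2 + -1 = -3
  -2 + 1 = -1
  -2 + 2 = 0
  -2 + 4 = 2
  -2 + 7 = 5
  -2 + 8 = 6
  -1 + 1 = 0
  -1 + 2 = 1
  -1 + 4 = 3
  -1 + 7 = 6
  -1 + 8 = 7
  1 + 2 = 3
  1 + 4 = 5
  1 + 7 = 8
  1 + 8 = 9
  2 + 4 = 6
  2 + 7 = 9
  2 + 8 = 10
  4 + 7 = 11
  4 + 8 = 12
  7 + 8 = 15
Collected distinct sums: {-3, -1, 0, 1, 2, 3, 5, 6, 7, 8, 9, 10, 11, 12, 15}
|A +̂ A| = 15
(Reference bound: |A +̂ A| ≥ 2|A| - 3 for |A| ≥ 2, with |A| = 7 giving ≥ 11.)

|A +̂ A| = 15


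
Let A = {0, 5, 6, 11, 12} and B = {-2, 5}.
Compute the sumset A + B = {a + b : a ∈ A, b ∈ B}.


A + B = {a + b : a ∈ A, b ∈ B}.
Enumerate all |A|·|B| = 5·2 = 10 pairs (a, b) and collect distinct sums.
a = 0: 0+-2=-2, 0+5=5
a = 5: 5+-2=3, 5+5=10
a = 6: 6+-2=4, 6+5=11
a = 11: 11+-2=9, 11+5=16
a = 12: 12+-2=10, 12+5=17
Collecting distinct sums: A + B = {-2, 3, 4, 5, 9, 10, 11, 16, 17}
|A + B| = 9

A + B = {-2, 3, 4, 5, 9, 10, 11, 16, 17}


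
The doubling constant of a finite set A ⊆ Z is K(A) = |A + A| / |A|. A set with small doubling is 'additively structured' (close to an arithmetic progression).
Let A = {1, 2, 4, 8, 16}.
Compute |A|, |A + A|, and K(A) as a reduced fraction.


|A| = 5.
Compute A + A by enumerating all 25 pairs.
A + A = {2, 3, 4, 5, 6, 8, 9, 10, 12, 16, 17, 18, 20, 24, 32}, so |A + A| = 15.
K = |A + A| / |A| = 15/5 = 3/1 ≈ 3.0000.
Reference: AP of size 5 gives K = 9/5 ≈ 1.8000; a fully generic set of size 5 gives K ≈ 3.0000.

|A| = 5, |A + A| = 15, K = 15/5 = 3/1.


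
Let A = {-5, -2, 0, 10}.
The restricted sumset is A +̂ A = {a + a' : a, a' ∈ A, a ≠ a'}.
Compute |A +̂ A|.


Restricted sumset: A +̂ A = {a + a' : a ∈ A, a' ∈ A, a ≠ a'}.
Equivalently, take A + A and drop any sum 2a that is achievable ONLY as a + a for a ∈ A (i.e. sums representable only with equal summands).
Enumerate pairs (a, a') with a < a' (symmetric, so each unordered pair gives one sum; this covers all a ≠ a'):
  -5 + -2 = -7
  -5 + 0 = -5
  -5 + 10 = 5
  -2 + 0 = -2
  -2 + 10 = 8
  0 + 10 = 10
Collected distinct sums: {-7, -5, -2, 5, 8, 10}
|A +̂ A| = 6
(Reference bound: |A +̂ A| ≥ 2|A| - 3 for |A| ≥ 2, with |A| = 4 giving ≥ 5.)

|A +̂ A| = 6


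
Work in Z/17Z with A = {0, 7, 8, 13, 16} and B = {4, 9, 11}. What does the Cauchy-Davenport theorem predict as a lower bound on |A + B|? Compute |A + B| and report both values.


Cauchy-Davenport: |A + B| ≥ min(p, |A| + |B| - 1) for A, B nonempty in Z/pZ.
|A| = 5, |B| = 3, p = 17.
CD lower bound = min(17, 5 + 3 - 1) = min(17, 7) = 7.
Compute A + B mod 17 directly:
a = 0: 0+4=4, 0+9=9, 0+11=11
a = 7: 7+4=11, 7+9=16, 7+11=1
a = 8: 8+4=12, 8+9=0, 8+11=2
a = 13: 13+4=0, 13+9=5, 13+11=7
a = 16: 16+4=3, 16+9=8, 16+11=10
A + B = {0, 1, 2, 3, 4, 5, 7, 8, 9, 10, 11, 12, 16}, so |A + B| = 13.
Verify: 13 ≥ 7? Yes ✓.

CD lower bound = 7, actual |A + B| = 13.


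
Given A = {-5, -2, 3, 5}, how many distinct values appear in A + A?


A + A = {a + a' : a, a' ∈ A}; |A| = 4.
General bounds: 2|A| - 1 ≤ |A + A| ≤ |A|(|A|+1)/2, i.e. 7 ≤ |A + A| ≤ 10.
Lower bound 2|A|-1 is attained iff A is an arithmetic progression.
Enumerate sums a + a' for a ≤ a' (symmetric, so this suffices):
a = -5: -5+-5=-10, -5+-2=-7, -5+3=-2, -5+5=0
a = -2: -2+-2=-4, -2+3=1, -2+5=3
a = 3: 3+3=6, 3+5=8
a = 5: 5+5=10
Distinct sums: {-10, -7, -4, -2, 0, 1, 3, 6, 8, 10}
|A + A| = 10

|A + A| = 10


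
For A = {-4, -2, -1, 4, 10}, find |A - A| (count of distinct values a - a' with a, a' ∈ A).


A - A = {a - a' : a, a' ∈ A}; |A| = 5.
Bounds: 2|A|-1 ≤ |A - A| ≤ |A|² - |A| + 1, i.e. 9 ≤ |A - A| ≤ 21.
Note: 0 ∈ A - A always (from a - a). The set is symmetric: if d ∈ A - A then -d ∈ A - A.
Enumerate nonzero differences d = a - a' with a > a' (then include -d):
Positive differences: {1, 2, 3, 5, 6, 8, 11, 12, 14}
Full difference set: {0} ∪ (positive diffs) ∪ (negative diffs).
|A - A| = 1 + 2·9 = 19 (matches direct enumeration: 19).

|A - A| = 19


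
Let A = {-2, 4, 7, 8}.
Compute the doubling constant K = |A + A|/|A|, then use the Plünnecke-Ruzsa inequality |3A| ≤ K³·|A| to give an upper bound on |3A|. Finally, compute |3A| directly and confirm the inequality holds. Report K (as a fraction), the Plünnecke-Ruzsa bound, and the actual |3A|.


|A| = 4.
Step 1: Compute A + A by enumerating all 16 pairs.
A + A = {-4, 2, 5, 6, 8, 11, 12, 14, 15, 16}, so |A + A| = 10.
Step 2: Doubling constant K = |A + A|/|A| = 10/4 = 10/4 ≈ 2.5000.
Step 3: Plünnecke-Ruzsa gives |3A| ≤ K³·|A| = (2.5000)³ · 4 ≈ 62.5000.
Step 4: Compute 3A = A + A + A directly by enumerating all triples (a,b,c) ∈ A³; |3A| = 19.
Step 5: Check 19 ≤ 62.5000? Yes ✓.

K = 10/4, Plünnecke-Ruzsa bound K³|A| ≈ 62.5000, |3A| = 19, inequality holds.


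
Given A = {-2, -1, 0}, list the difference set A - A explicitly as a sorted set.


A - A = {a - a' : a, a' ∈ A}.
Compute a - a' for each ordered pair (a, a'):
a = -2: -2--2=0, -2--1=-1, -2-0=-2
a = -1: -1--2=1, -1--1=0, -1-0=-1
a = 0: 0--2=2, 0--1=1, 0-0=0
Collecting distinct values (and noting 0 appears from a-a):
A - A = {-2, -1, 0, 1, 2}
|A - A| = 5

A - A = {-2, -1, 0, 1, 2}


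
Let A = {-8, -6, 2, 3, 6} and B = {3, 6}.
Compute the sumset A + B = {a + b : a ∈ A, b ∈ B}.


A + B = {a + b : a ∈ A, b ∈ B}.
Enumerate all |A|·|B| = 5·2 = 10 pairs (a, b) and collect distinct sums.
a = -8: -8+3=-5, -8+6=-2
a = -6: -6+3=-3, -6+6=0
a = 2: 2+3=5, 2+6=8
a = 3: 3+3=6, 3+6=9
a = 6: 6+3=9, 6+6=12
Collecting distinct sums: A + B = {-5, -3, -2, 0, 5, 6, 8, 9, 12}
|A + B| = 9

A + B = {-5, -3, -2, 0, 5, 6, 8, 9, 12}


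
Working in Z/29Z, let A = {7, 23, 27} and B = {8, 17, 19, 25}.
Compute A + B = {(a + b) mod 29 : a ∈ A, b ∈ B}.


Work in Z/29Z: reduce every sum a + b modulo 29.
Enumerate all 12 pairs:
a = 7: 7+8=15, 7+17=24, 7+19=26, 7+25=3
a = 23: 23+8=2, 23+17=11, 23+19=13, 23+25=19
a = 27: 27+8=6, 27+17=15, 27+19=17, 27+25=23
Distinct residues collected: {2, 3, 6, 11, 13, 15, 17, 19, 23, 24, 26}
|A + B| = 11 (out of 29 total residues).

A + B = {2, 3, 6, 11, 13, 15, 17, 19, 23, 24, 26}


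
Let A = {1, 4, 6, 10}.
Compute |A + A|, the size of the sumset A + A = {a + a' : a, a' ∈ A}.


A + A = {a + a' : a, a' ∈ A}; |A| = 4.
General bounds: 2|A| - 1 ≤ |A + A| ≤ |A|(|A|+1)/2, i.e. 7 ≤ |A + A| ≤ 10.
Lower bound 2|A|-1 is attained iff A is an arithmetic progression.
Enumerate sums a + a' for a ≤ a' (symmetric, so this suffices):
a = 1: 1+1=2, 1+4=5, 1+6=7, 1+10=11
a = 4: 4+4=8, 4+6=10, 4+10=14
a = 6: 6+6=12, 6+10=16
a = 10: 10+10=20
Distinct sums: {2, 5, 7, 8, 10, 11, 12, 14, 16, 20}
|A + A| = 10

|A + A| = 10


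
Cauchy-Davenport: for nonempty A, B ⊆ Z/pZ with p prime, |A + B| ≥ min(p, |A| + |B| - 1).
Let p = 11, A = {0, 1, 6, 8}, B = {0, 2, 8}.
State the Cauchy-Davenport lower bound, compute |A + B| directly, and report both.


Cauchy-Davenport: |A + B| ≥ min(p, |A| + |B| - 1) for A, B nonempty in Z/pZ.
|A| = 4, |B| = 3, p = 11.
CD lower bound = min(11, 4 + 3 - 1) = min(11, 6) = 6.
Compute A + B mod 11 directly:
a = 0: 0+0=0, 0+2=2, 0+8=8
a = 1: 1+0=1, 1+2=3, 1+8=9
a = 6: 6+0=6, 6+2=8, 6+8=3
a = 8: 8+0=8, 8+2=10, 8+8=5
A + B = {0, 1, 2, 3, 5, 6, 8, 9, 10}, so |A + B| = 9.
Verify: 9 ≥ 6? Yes ✓.

CD lower bound = 6, actual |A + B| = 9.


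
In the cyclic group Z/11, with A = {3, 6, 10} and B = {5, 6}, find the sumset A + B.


Work in Z/11Z: reduce every sum a + b modulo 11.
Enumerate all 6 pairs:
a = 3: 3+5=8, 3+6=9
a = 6: 6+5=0, 6+6=1
a = 10: 10+5=4, 10+6=5
Distinct residues collected: {0, 1, 4, 5, 8, 9}
|A + B| = 6 (out of 11 total residues).

A + B = {0, 1, 4, 5, 8, 9}


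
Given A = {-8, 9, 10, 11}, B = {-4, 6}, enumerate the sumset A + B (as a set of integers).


A + B = {a + b : a ∈ A, b ∈ B}.
Enumerate all |A|·|B| = 4·2 = 8 pairs (a, b) and collect distinct sums.
a = -8: -8+-4=-12, -8+6=-2
a = 9: 9+-4=5, 9+6=15
a = 10: 10+-4=6, 10+6=16
a = 11: 11+-4=7, 11+6=17
Collecting distinct sums: A + B = {-12, -2, 5, 6, 7, 15, 16, 17}
|A + B| = 8

A + B = {-12, -2, 5, 6, 7, 15, 16, 17}


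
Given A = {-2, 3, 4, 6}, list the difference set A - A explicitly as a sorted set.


A - A = {a - a' : a, a' ∈ A}.
Compute a - a' for each ordered pair (a, a'):
a = -2: -2--2=0, -2-3=-5, -2-4=-6, -2-6=-8
a = 3: 3--2=5, 3-3=0, 3-4=-1, 3-6=-3
a = 4: 4--2=6, 4-3=1, 4-4=0, 4-6=-2
a = 6: 6--2=8, 6-3=3, 6-4=2, 6-6=0
Collecting distinct values (and noting 0 appears from a-a):
A - A = {-8, -6, -5, -3, -2, -1, 0, 1, 2, 3, 5, 6, 8}
|A - A| = 13

A - A = {-8, -6, -5, -3, -2, -1, 0, 1, 2, 3, 5, 6, 8}


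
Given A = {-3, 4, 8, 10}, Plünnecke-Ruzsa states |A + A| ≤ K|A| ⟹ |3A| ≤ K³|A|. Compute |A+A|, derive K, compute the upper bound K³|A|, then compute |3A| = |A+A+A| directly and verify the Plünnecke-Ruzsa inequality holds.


|A| = 4.
Step 1: Compute A + A by enumerating all 16 pairs.
A + A = {-6, 1, 5, 7, 8, 12, 14, 16, 18, 20}, so |A + A| = 10.
Step 2: Doubling constant K = |A + A|/|A| = 10/4 = 10/4 ≈ 2.5000.
Step 3: Plünnecke-Ruzsa gives |3A| ≤ K³·|A| = (2.5000)³ · 4 ≈ 62.5000.
Step 4: Compute 3A = A + A + A directly by enumerating all triples (a,b,c) ∈ A³; |3A| = 19.
Step 5: Check 19 ≤ 62.5000? Yes ✓.

K = 10/4, Plünnecke-Ruzsa bound K³|A| ≈ 62.5000, |3A| = 19, inequality holds.


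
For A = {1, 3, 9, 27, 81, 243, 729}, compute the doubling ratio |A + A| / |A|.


|A| = 7.
Compute A + A by enumerating all 49 pairs.
A + A = {2, 4, 6, 10, 12, 18, 28, 30, 36, 54, 82, 84, 90, 108, 162, 244, 246, 252, 270, 324, 486, 730, 732, 738, 756, 810, 972, 1458}, so |A + A| = 28.
K = |A + A| / |A| = 28/7 = 4/1 ≈ 4.0000.
Reference: AP of size 7 gives K = 13/7 ≈ 1.8571; a fully generic set of size 7 gives K ≈ 4.0000.

|A| = 7, |A + A| = 28, K = 28/7 = 4/1.


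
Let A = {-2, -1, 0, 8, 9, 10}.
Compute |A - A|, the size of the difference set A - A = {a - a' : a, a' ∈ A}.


A - A = {a - a' : a, a' ∈ A}; |A| = 6.
Bounds: 2|A|-1 ≤ |A - A| ≤ |A|² - |A| + 1, i.e. 11 ≤ |A - A| ≤ 31.
Note: 0 ∈ A - A always (from a - a). The set is symmetric: if d ∈ A - A then -d ∈ A - A.
Enumerate nonzero differences d = a - a' with a > a' (then include -d):
Positive differences: {1, 2, 8, 9, 10, 11, 12}
Full difference set: {0} ∪ (positive diffs) ∪ (negative diffs).
|A - A| = 1 + 2·7 = 15 (matches direct enumeration: 15).

|A - A| = 15


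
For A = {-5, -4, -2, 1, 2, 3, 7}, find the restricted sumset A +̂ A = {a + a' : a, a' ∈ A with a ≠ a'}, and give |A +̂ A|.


Restricted sumset: A +̂ A = {a + a' : a ∈ A, a' ∈ A, a ≠ a'}.
Equivalently, take A + A and drop any sum 2a that is achievable ONLY as a + a for a ∈ A (i.e. sums representable only with equal summands).
Enumerate pairs (a, a') with a < a' (symmetric, so each unordered pair gives one sum; this covers all a ≠ a'):
  -5 + -4 = -9
  -5 + -2 = -7
  -5 + 1 = -4
  -5 + 2 = -3
  -5 + 3 = -2
  -5 + 7 = 2
  -4 + -2 = -6
  -4 + 1 = -3
  -4 + 2 = -2
  -4 + 3 = -1
  -4 + 7 = 3
  -2 + 1 = -1
  -2 + 2 = 0
  -2 + 3 = 1
  -2 + 7 = 5
  1 + 2 = 3
  1 + 3 = 4
  1 + 7 = 8
  2 + 3 = 5
  2 + 7 = 9
  3 + 7 = 10
Collected distinct sums: {-9, -7, -6, -4, -3, -2, -1, 0, 1, 2, 3, 4, 5, 8, 9, 10}
|A +̂ A| = 16
(Reference bound: |A +̂ A| ≥ 2|A| - 3 for |A| ≥ 2, with |A| = 7 giving ≥ 11.)

|A +̂ A| = 16


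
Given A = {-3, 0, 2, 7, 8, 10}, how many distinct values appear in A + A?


A + A = {a + a' : a, a' ∈ A}; |A| = 6.
General bounds: 2|A| - 1 ≤ |A + A| ≤ |A|(|A|+1)/2, i.e. 11 ≤ |A + A| ≤ 21.
Lower bound 2|A|-1 is attained iff A is an arithmetic progression.
Enumerate sums a + a' for a ≤ a' (symmetric, so this suffices):
a = -3: -3+-3=-6, -3+0=-3, -3+2=-1, -3+7=4, -3+8=5, -3+10=7
a = 0: 0+0=0, 0+2=2, 0+7=7, 0+8=8, 0+10=10
a = 2: 2+2=4, 2+7=9, 2+8=10, 2+10=12
a = 7: 7+7=14, 7+8=15, 7+10=17
a = 8: 8+8=16, 8+10=18
a = 10: 10+10=20
Distinct sums: {-6, -3, -1, 0, 2, 4, 5, 7, 8, 9, 10, 12, 14, 15, 16, 17, 18, 20}
|A + A| = 18

|A + A| = 18


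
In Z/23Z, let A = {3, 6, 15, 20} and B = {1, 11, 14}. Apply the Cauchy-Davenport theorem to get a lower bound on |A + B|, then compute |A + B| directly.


Cauchy-Davenport: |A + B| ≥ min(p, |A| + |B| - 1) for A, B nonempty in Z/pZ.
|A| = 4, |B| = 3, p = 23.
CD lower bound = min(23, 4 + 3 - 1) = min(23, 6) = 6.
Compute A + B mod 23 directly:
a = 3: 3+1=4, 3+11=14, 3+14=17
a = 6: 6+1=7, 6+11=17, 6+14=20
a = 15: 15+1=16, 15+11=3, 15+14=6
a = 20: 20+1=21, 20+11=8, 20+14=11
A + B = {3, 4, 6, 7, 8, 11, 14, 16, 17, 20, 21}, so |A + B| = 11.
Verify: 11 ≥ 6? Yes ✓.

CD lower bound = 6, actual |A + B| = 11.


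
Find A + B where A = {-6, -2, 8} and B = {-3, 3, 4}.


A + B = {a + b : a ∈ A, b ∈ B}.
Enumerate all |A|·|B| = 3·3 = 9 pairs (a, b) and collect distinct sums.
a = -6: -6+-3=-9, -6+3=-3, -6+4=-2
a = -2: -2+-3=-5, -2+3=1, -2+4=2
a = 8: 8+-3=5, 8+3=11, 8+4=12
Collecting distinct sums: A + B = {-9, -5, -3, -2, 1, 2, 5, 11, 12}
|A + B| = 9

A + B = {-9, -5, -3, -2, 1, 2, 5, 11, 12}


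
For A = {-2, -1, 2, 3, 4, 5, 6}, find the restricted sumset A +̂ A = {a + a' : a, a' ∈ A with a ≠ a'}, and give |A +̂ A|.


Restricted sumset: A +̂ A = {a + a' : a ∈ A, a' ∈ A, a ≠ a'}.
Equivalently, take A + A and drop any sum 2a that is achievable ONLY as a + a for a ∈ A (i.e. sums representable only with equal summands).
Enumerate pairs (a, a') with a < a' (symmetric, so each unordered pair gives one sum; this covers all a ≠ a'):
  -2 + -1 = -3
  -2 + 2 = 0
  -2 + 3 = 1
  -2 + 4 = 2
  -2 + 5 = 3
  -2 + 6 = 4
  -1 + 2 = 1
  -1 + 3 = 2
  -1 + 4 = 3
  -1 + 5 = 4
  -1 + 6 = 5
  2 + 3 = 5
  2 + 4 = 6
  2 + 5 = 7
  2 + 6 = 8
  3 + 4 = 7
  3 + 5 = 8
  3 + 6 = 9
  4 + 5 = 9
  4 + 6 = 10
  5 + 6 = 11
Collected distinct sums: {-3, 0, 1, 2, 3, 4, 5, 6, 7, 8, 9, 10, 11}
|A +̂ A| = 13
(Reference bound: |A +̂ A| ≥ 2|A| - 3 for |A| ≥ 2, with |A| = 7 giving ≥ 11.)

|A +̂ A| = 13


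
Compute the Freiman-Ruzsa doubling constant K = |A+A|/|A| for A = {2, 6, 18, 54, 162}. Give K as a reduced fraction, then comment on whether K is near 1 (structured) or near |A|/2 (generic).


|A| = 5.
Compute A + A by enumerating all 25 pairs.
A + A = {4, 8, 12, 20, 24, 36, 56, 60, 72, 108, 164, 168, 180, 216, 324}, so |A + A| = 15.
K = |A + A| / |A| = 15/5 = 3/1 ≈ 3.0000.
Reference: AP of size 5 gives K = 9/5 ≈ 1.8000; a fully generic set of size 5 gives K ≈ 3.0000.

|A| = 5, |A + A| = 15, K = 15/5 = 3/1.


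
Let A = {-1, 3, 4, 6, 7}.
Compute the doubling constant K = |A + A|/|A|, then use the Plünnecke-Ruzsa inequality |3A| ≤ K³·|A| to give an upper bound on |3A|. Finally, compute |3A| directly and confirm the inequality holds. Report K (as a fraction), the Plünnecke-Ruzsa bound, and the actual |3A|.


|A| = 5.
Step 1: Compute A + A by enumerating all 25 pairs.
A + A = {-2, 2, 3, 5, 6, 7, 8, 9, 10, 11, 12, 13, 14}, so |A + A| = 13.
Step 2: Doubling constant K = |A + A|/|A| = 13/5 = 13/5 ≈ 2.6000.
Step 3: Plünnecke-Ruzsa gives |3A| ≤ K³·|A| = (2.6000)³ · 5 ≈ 87.8800.
Step 4: Compute 3A = A + A + A directly by enumerating all triples (a,b,c) ∈ A³; |3A| = 21.
Step 5: Check 21 ≤ 87.8800? Yes ✓.

K = 13/5, Plünnecke-Ruzsa bound K³|A| ≈ 87.8800, |3A| = 21, inequality holds.


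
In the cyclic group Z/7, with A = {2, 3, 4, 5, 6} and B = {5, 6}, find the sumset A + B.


Work in Z/7Z: reduce every sum a + b modulo 7.
Enumerate all 10 pairs:
a = 2: 2+5=0, 2+6=1
a = 3: 3+5=1, 3+6=2
a = 4: 4+5=2, 4+6=3
a = 5: 5+5=3, 5+6=4
a = 6: 6+5=4, 6+6=5
Distinct residues collected: {0, 1, 2, 3, 4, 5}
|A + B| = 6 (out of 7 total residues).

A + B = {0, 1, 2, 3, 4, 5}


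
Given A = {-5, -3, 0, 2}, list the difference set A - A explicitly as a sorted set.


A - A = {a - a' : a, a' ∈ A}.
Compute a - a' for each ordered pair (a, a'):
a = -5: -5--5=0, -5--3=-2, -5-0=-5, -5-2=-7
a = -3: -3--5=2, -3--3=0, -3-0=-3, -3-2=-5
a = 0: 0--5=5, 0--3=3, 0-0=0, 0-2=-2
a = 2: 2--5=7, 2--3=5, 2-0=2, 2-2=0
Collecting distinct values (and noting 0 appears from a-a):
A - A = {-7, -5, -3, -2, 0, 2, 3, 5, 7}
|A - A| = 9

A - A = {-7, -5, -3, -2, 0, 2, 3, 5, 7}


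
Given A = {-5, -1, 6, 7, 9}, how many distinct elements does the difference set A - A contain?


A - A = {a - a' : a, a' ∈ A}; |A| = 5.
Bounds: 2|A|-1 ≤ |A - A| ≤ |A|² - |A| + 1, i.e. 9 ≤ |A - A| ≤ 21.
Note: 0 ∈ A - A always (from a - a). The set is symmetric: if d ∈ A - A then -d ∈ A - A.
Enumerate nonzero differences d = a - a' with a > a' (then include -d):
Positive differences: {1, 2, 3, 4, 7, 8, 10, 11, 12, 14}
Full difference set: {0} ∪ (positive diffs) ∪ (negative diffs).
|A - A| = 1 + 2·10 = 21 (matches direct enumeration: 21).

|A - A| = 21


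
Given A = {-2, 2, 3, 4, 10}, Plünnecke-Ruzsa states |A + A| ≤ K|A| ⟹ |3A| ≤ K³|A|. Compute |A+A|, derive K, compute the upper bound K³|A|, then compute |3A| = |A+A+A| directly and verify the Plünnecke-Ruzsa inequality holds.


|A| = 5.
Step 1: Compute A + A by enumerating all 25 pairs.
A + A = {-4, 0, 1, 2, 4, 5, 6, 7, 8, 12, 13, 14, 20}, so |A + A| = 13.
Step 2: Doubling constant K = |A + A|/|A| = 13/5 = 13/5 ≈ 2.6000.
Step 3: Plünnecke-Ruzsa gives |3A| ≤ K³·|A| = (2.6000)³ · 5 ≈ 87.8800.
Step 4: Compute 3A = A + A + A directly by enumerating all triples (a,b,c) ∈ A³; |3A| = 24.
Step 5: Check 24 ≤ 87.8800? Yes ✓.

K = 13/5, Plünnecke-Ruzsa bound K³|A| ≈ 87.8800, |3A| = 24, inequality holds.


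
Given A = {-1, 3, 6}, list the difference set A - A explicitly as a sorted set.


A - A = {a - a' : a, a' ∈ A}.
Compute a - a' for each ordered pair (a, a'):
a = -1: -1--1=0, -1-3=-4, -1-6=-7
a = 3: 3--1=4, 3-3=0, 3-6=-3
a = 6: 6--1=7, 6-3=3, 6-6=0
Collecting distinct values (and noting 0 appears from a-a):
A - A = {-7, -4, -3, 0, 3, 4, 7}
|A - A| = 7

A - A = {-7, -4, -3, 0, 3, 4, 7}


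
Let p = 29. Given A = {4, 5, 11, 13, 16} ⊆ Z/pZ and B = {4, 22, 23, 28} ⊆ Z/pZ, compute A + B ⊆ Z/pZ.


Work in Z/29Z: reduce every sum a + b modulo 29.
Enumerate all 20 pairs:
a = 4: 4+4=8, 4+22=26, 4+23=27, 4+28=3
a = 5: 5+4=9, 5+22=27, 5+23=28, 5+28=4
a = 11: 11+4=15, 11+22=4, 11+23=5, 11+28=10
a = 13: 13+4=17, 13+22=6, 13+23=7, 13+28=12
a = 16: 16+4=20, 16+22=9, 16+23=10, 16+28=15
Distinct residues collected: {3, 4, 5, 6, 7, 8, 9, 10, 12, 15, 17, 20, 26, 27, 28}
|A + B| = 15 (out of 29 total residues).

A + B = {3, 4, 5, 6, 7, 8, 9, 10, 12, 15, 17, 20, 26, 27, 28}


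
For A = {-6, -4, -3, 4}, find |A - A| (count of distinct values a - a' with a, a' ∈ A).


A - A = {a - a' : a, a' ∈ A}; |A| = 4.
Bounds: 2|A|-1 ≤ |A - A| ≤ |A|² - |A| + 1, i.e. 7 ≤ |A - A| ≤ 13.
Note: 0 ∈ A - A always (from a - a). The set is symmetric: if d ∈ A - A then -d ∈ A - A.
Enumerate nonzero differences d = a - a' with a > a' (then include -d):
Positive differences: {1, 2, 3, 7, 8, 10}
Full difference set: {0} ∪ (positive diffs) ∪ (negative diffs).
|A - A| = 1 + 2·6 = 13 (matches direct enumeration: 13).

|A - A| = 13


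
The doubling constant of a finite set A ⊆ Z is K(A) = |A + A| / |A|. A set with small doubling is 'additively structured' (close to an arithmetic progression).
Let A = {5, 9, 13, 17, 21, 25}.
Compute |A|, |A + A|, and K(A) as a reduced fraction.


|A| = 6.
Compute A + A by enumerating all 36 pairs.
A + A = {10, 14, 18, 22, 26, 30, 34, 38, 42, 46, 50}, so |A + A| = 11.
K = |A + A| / |A| = 11/6 (already in lowest terms) ≈ 1.8333.
Reference: AP of size 6 gives K = 11/6 ≈ 1.8333; a fully generic set of size 6 gives K ≈ 3.5000.

|A| = 6, |A + A| = 11, K = 11/6.


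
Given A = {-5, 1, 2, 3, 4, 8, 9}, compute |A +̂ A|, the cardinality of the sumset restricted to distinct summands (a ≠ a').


Restricted sumset: A +̂ A = {a + a' : a ∈ A, a' ∈ A, a ≠ a'}.
Equivalently, take A + A and drop any sum 2a that is achievable ONLY as a + a for a ∈ A (i.e. sums representable only with equal summands).
Enumerate pairs (a, a') with a < a' (symmetric, so each unordered pair gives one sum; this covers all a ≠ a'):
  -5 + 1 = -4
  -5 + 2 = -3
  -5 + 3 = -2
  -5 + 4 = -1
  -5 + 8 = 3
  -5 + 9 = 4
  1 + 2 = 3
  1 + 3 = 4
  1 + 4 = 5
  1 + 8 = 9
  1 + 9 = 10
  2 + 3 = 5
  2 + 4 = 6
  2 + 8 = 10
  2 + 9 = 11
  3 + 4 = 7
  3 + 8 = 11
  3 + 9 = 12
  4 + 8 = 12
  4 + 9 = 13
  8 + 9 = 17
Collected distinct sums: {-4, -3, -2, -1, 3, 4, 5, 6, 7, 9, 10, 11, 12, 13, 17}
|A +̂ A| = 15
(Reference bound: |A +̂ A| ≥ 2|A| - 3 for |A| ≥ 2, with |A| = 7 giving ≥ 11.)

|A +̂ A| = 15


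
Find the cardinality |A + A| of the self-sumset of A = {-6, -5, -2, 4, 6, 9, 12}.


A + A = {a + a' : a, a' ∈ A}; |A| = 7.
General bounds: 2|A| - 1 ≤ |A + A| ≤ |A|(|A|+1)/2, i.e. 13 ≤ |A + A| ≤ 28.
Lower bound 2|A|-1 is attained iff A is an arithmetic progression.
Enumerate sums a + a' for a ≤ a' (symmetric, so this suffices):
a = -6: -6+-6=-12, -6+-5=-11, -6+-2=-8, -6+4=-2, -6+6=0, -6+9=3, -6+12=6
a = -5: -5+-5=-10, -5+-2=-7, -5+4=-1, -5+6=1, -5+9=4, -5+12=7
a = -2: -2+-2=-4, -2+4=2, -2+6=4, -2+9=7, -2+12=10
a = 4: 4+4=8, 4+6=10, 4+9=13, 4+12=16
a = 6: 6+6=12, 6+9=15, 6+12=18
a = 9: 9+9=18, 9+12=21
a = 12: 12+12=24
Distinct sums: {-12, -11, -10, -8, -7, -4, -2, -1, 0, 1, 2, 3, 4, 6, 7, 8, 10, 12, 13, 15, 16, 18, 21, 24}
|A + A| = 24

|A + A| = 24


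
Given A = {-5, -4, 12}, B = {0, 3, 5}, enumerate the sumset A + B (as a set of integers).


A + B = {a + b : a ∈ A, b ∈ B}.
Enumerate all |A|·|B| = 3·3 = 9 pairs (a, b) and collect distinct sums.
a = -5: -5+0=-5, -5+3=-2, -5+5=0
a = -4: -4+0=-4, -4+3=-1, -4+5=1
a = 12: 12+0=12, 12+3=15, 12+5=17
Collecting distinct sums: A + B = {-5, -4, -2, -1, 0, 1, 12, 15, 17}
|A + B| = 9

A + B = {-5, -4, -2, -1, 0, 1, 12, 15, 17}


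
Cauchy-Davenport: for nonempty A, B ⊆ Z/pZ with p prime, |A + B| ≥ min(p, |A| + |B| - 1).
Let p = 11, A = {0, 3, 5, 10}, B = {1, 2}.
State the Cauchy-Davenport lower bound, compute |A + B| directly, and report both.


Cauchy-Davenport: |A + B| ≥ min(p, |A| + |B| - 1) for A, B nonempty in Z/pZ.
|A| = 4, |B| = 2, p = 11.
CD lower bound = min(11, 4 + 2 - 1) = min(11, 5) = 5.
Compute A + B mod 11 directly:
a = 0: 0+1=1, 0+2=2
a = 3: 3+1=4, 3+2=5
a = 5: 5+1=6, 5+2=7
a = 10: 10+1=0, 10+2=1
A + B = {0, 1, 2, 4, 5, 6, 7}, so |A + B| = 7.
Verify: 7 ≥ 5? Yes ✓.

CD lower bound = 5, actual |A + B| = 7.


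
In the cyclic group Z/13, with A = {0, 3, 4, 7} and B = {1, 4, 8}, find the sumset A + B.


Work in Z/13Z: reduce every sum a + b modulo 13.
Enumerate all 12 pairs:
a = 0: 0+1=1, 0+4=4, 0+8=8
a = 3: 3+1=4, 3+4=7, 3+8=11
a = 4: 4+1=5, 4+4=8, 4+8=12
a = 7: 7+1=8, 7+4=11, 7+8=2
Distinct residues collected: {1, 2, 4, 5, 7, 8, 11, 12}
|A + B| = 8 (out of 13 total residues).

A + B = {1, 2, 4, 5, 7, 8, 11, 12}


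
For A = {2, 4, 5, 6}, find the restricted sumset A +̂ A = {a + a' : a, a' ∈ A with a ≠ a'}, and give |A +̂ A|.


Restricted sumset: A +̂ A = {a + a' : a ∈ A, a' ∈ A, a ≠ a'}.
Equivalently, take A + A and drop any sum 2a that is achievable ONLY as a + a for a ∈ A (i.e. sums representable only with equal summands).
Enumerate pairs (a, a') with a < a' (symmetric, so each unordered pair gives one sum; this covers all a ≠ a'):
  2 + 4 = 6
  2 + 5 = 7
  2 + 6 = 8
  4 + 5 = 9
  4 + 6 = 10
  5 + 6 = 11
Collected distinct sums: {6, 7, 8, 9, 10, 11}
|A +̂ A| = 6
(Reference bound: |A +̂ A| ≥ 2|A| - 3 for |A| ≥ 2, with |A| = 4 giving ≥ 5.)

|A +̂ A| = 6


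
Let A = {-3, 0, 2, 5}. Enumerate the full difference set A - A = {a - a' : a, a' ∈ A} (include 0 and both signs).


A - A = {a - a' : a, a' ∈ A}.
Compute a - a' for each ordered pair (a, a'):
a = -3: -3--3=0, -3-0=-3, -3-2=-5, -3-5=-8
a = 0: 0--3=3, 0-0=0, 0-2=-2, 0-5=-5
a = 2: 2--3=5, 2-0=2, 2-2=0, 2-5=-3
a = 5: 5--3=8, 5-0=5, 5-2=3, 5-5=0
Collecting distinct values (and noting 0 appears from a-a):
A - A = {-8, -5, -3, -2, 0, 2, 3, 5, 8}
|A - A| = 9

A - A = {-8, -5, -3, -2, 0, 2, 3, 5, 8}


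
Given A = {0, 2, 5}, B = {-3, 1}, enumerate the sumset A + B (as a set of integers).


A + B = {a + b : a ∈ A, b ∈ B}.
Enumerate all |A|·|B| = 3·2 = 6 pairs (a, b) and collect distinct sums.
a = 0: 0+-3=-3, 0+1=1
a = 2: 2+-3=-1, 2+1=3
a = 5: 5+-3=2, 5+1=6
Collecting distinct sums: A + B = {-3, -1, 1, 2, 3, 6}
|A + B| = 6

A + B = {-3, -1, 1, 2, 3, 6}


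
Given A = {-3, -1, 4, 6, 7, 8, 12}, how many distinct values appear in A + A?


A + A = {a + a' : a, a' ∈ A}; |A| = 7.
General bounds: 2|A| - 1 ≤ |A + A| ≤ |A|(|A|+1)/2, i.e. 13 ≤ |A + A| ≤ 28.
Lower bound 2|A|-1 is attained iff A is an arithmetic progression.
Enumerate sums a + a' for a ≤ a' (symmetric, so this suffices):
a = -3: -3+-3=-6, -3+-1=-4, -3+4=1, -3+6=3, -3+7=4, -3+8=5, -3+12=9
a = -1: -1+-1=-2, -1+4=3, -1+6=5, -1+7=6, -1+8=7, -1+12=11
a = 4: 4+4=8, 4+6=10, 4+7=11, 4+8=12, 4+12=16
a = 6: 6+6=12, 6+7=13, 6+8=14, 6+12=18
a = 7: 7+7=14, 7+8=15, 7+12=19
a = 8: 8+8=16, 8+12=20
a = 12: 12+12=24
Distinct sums: {-6, -4, -2, 1, 3, 4, 5, 6, 7, 8, 9, 10, 11, 12, 13, 14, 15, 16, 18, 19, 20, 24}
|A + A| = 22

|A + A| = 22


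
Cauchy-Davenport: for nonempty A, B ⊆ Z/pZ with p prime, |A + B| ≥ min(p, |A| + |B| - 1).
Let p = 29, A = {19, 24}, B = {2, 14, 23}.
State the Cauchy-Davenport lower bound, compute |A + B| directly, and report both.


Cauchy-Davenport: |A + B| ≥ min(p, |A| + |B| - 1) for A, B nonempty in Z/pZ.
|A| = 2, |B| = 3, p = 29.
CD lower bound = min(29, 2 + 3 - 1) = min(29, 4) = 4.
Compute A + B mod 29 directly:
a = 19: 19+2=21, 19+14=4, 19+23=13
a = 24: 24+2=26, 24+14=9, 24+23=18
A + B = {4, 9, 13, 18, 21, 26}, so |A + B| = 6.
Verify: 6 ≥ 4? Yes ✓.

CD lower bound = 4, actual |A + B| = 6.
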